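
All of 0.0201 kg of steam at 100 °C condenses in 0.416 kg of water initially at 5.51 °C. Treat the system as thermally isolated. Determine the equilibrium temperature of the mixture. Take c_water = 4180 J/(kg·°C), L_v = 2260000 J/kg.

Energy balance with sensible and latent terms:
latent heat released on condensation: 0.0201·2260000 = 45426
  condensate cools 100→T: 0.0201·4180·(T − 100) = 84.02(T − 100)
  original water: 1738.9(T − 5.51)
1822.9 T = 45426 + 8401.8 + 9581.2 = 63409
T ≈ 34.78 °C, under the boiling point, so the assumption holds.

T_f ≈ 34.8 °C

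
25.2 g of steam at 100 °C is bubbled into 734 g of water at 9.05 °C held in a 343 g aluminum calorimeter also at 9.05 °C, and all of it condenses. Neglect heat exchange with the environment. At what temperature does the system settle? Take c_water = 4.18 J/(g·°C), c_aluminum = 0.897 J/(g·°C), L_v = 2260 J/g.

Let T be the final temperature. ΣQ_i = 0:
steam→water at 100 °C releases m L_v = 25.2·2260 = 56952
  condensed water 100 °C→T: 105.34(T − 100)
  original water: 3068.1(T − 9.05)
  aluminum cup: 343·0.897·(T − 9.05) = 307.67(T − 9.05)
3481.1 T = 56952 + 10534 + 30551 = 98037
T ≈ 28.16 °C, under the boiling point, so the assumption holds.

T_f ≈ 28.2 °C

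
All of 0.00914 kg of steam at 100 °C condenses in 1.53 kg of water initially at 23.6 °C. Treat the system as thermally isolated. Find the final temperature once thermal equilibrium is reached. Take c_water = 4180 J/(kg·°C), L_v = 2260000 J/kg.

Energy conservation, ΣQ = 0:
condense steam: −0.00914·2260000 = −20656
  condensed water 100 °C→T: 38.21(T − 100)
  original water: 6395.4(T − 23.6)
6433.6 T = 20656 + 3820.5 + 150931 = 175408
T ≈ 27.26 °C, under the boiling point, so the assumption holds.

T_f ≈ 27.3 °C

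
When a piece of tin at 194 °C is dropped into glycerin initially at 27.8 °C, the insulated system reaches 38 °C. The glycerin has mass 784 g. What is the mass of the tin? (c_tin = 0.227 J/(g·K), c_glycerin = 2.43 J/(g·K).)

m ≈ 549 g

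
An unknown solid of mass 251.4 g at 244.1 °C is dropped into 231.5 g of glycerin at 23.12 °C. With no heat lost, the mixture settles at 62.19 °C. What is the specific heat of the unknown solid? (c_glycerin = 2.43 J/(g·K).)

c ≈ 0.481 J/(g·K)

Heat lost by the unknown solid = heat gained by the glycerin:
251.4·c·(244.1 − 62.19) = 231.5·2.43·(62.19 − 23.12)
45732 c = 21979  ⇒  c ≈ 0.4806 J/(g·K)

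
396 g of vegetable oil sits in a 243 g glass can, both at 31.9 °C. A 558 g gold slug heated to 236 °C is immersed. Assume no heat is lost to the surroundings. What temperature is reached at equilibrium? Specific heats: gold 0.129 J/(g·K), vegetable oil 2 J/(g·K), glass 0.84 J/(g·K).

With ΣQ=0 the equilibrium temperature is the m·c-weighted mean:
T_f = (71.98×236 + 792×31.9 + 204.12×31.9) / (71.98 + 792 + 204.12)
    = 48764 / 1068.1 ≈ 45.65 °C

T_f ≈ 45.7 °C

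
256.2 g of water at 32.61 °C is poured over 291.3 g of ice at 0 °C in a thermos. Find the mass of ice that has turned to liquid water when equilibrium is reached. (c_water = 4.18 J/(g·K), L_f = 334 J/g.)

m_melted ≈ 105 g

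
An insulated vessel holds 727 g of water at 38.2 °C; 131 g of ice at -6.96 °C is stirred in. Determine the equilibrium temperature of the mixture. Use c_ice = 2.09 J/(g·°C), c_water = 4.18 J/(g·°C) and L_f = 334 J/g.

T_f ≈ 19.6 °C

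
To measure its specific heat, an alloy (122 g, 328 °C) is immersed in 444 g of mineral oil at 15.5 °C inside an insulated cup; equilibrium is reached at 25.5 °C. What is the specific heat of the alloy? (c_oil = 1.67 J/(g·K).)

c ≈ 0.201 J/(g·K)

Setting the total heat transfer to zero:
122×c×(25.5 − 328) + 444×1.67×(25.5 − 15.5) = 0
-36905 c = -7414.8
c = -7414.8/-36905 ≈ 0.2009 J/(g·K)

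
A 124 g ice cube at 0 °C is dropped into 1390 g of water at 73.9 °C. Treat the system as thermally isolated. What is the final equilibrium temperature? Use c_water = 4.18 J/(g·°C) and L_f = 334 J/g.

T_f ≈ 61.3 °C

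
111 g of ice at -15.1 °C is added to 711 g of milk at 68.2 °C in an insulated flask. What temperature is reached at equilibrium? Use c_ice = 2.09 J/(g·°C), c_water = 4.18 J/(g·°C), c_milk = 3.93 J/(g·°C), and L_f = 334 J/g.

Energy conservation, ΣQ = 0:
ice -15.1→0 °C: 111×2.09×15.1 = 3503
  fusion: m_ice L_f = 111×334 = 37074
  warm the meltwater: 463.98 T
  milk: 2794.2(T − 68.2)
3258.2 T = 190566 − 40577 = 149989
T ≈ 46.03 °C. Since T > 0 °C, the all-ice-melts assumption holds.

T_f ≈ 46.0 °C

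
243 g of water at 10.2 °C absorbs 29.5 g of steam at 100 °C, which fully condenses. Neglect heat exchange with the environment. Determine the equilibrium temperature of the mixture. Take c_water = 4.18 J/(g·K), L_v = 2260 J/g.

T_f ≈ 78.5 °C

Conservation of energy gives ΣQ = 0:
condense steam: −29.5·2260 = −66670
  condensate cools 100→T: 29.5·4.18·(T − 100) = 123.31(T − 100)
  original water: 1015.7(T − 10.2)
1139 T = 66670 + 12331 + 10361 = 89362
T ≈ 78.45 °C (< 100 °C, so full condensation is consistent).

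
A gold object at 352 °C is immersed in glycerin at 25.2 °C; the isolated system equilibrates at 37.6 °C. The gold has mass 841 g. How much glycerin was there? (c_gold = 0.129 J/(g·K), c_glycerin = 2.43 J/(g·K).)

Taking heat into each body as positive, Σ m c ΔT = 0:
841·0.129·(37.6 − 352) + m·2.43·(37.6 − 25.2) = 0
30.13 m = 34109
m = 34109/30.13 ≈ 1132 g

m ≈ 1130 g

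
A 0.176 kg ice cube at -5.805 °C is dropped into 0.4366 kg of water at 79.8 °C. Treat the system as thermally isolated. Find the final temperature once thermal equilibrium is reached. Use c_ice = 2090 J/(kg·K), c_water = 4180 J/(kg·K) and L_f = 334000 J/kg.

Heat gained plus heat lost sum to zero:
ice -5.805→0 °C: 0.176·2090·5.805 = 2135.3
  fusion: m_ice L_f = 0.176·334000 = 58784
  warm the meltwater: 735.68 T
  water: 1825(T − 79.8)
2560.7 T = 145634 − 60919 = 84715
T ≈ 33.08 °C. Since T > 0 °C, the all-ice-melts assumption holds.

T_f ≈ 33.1 °C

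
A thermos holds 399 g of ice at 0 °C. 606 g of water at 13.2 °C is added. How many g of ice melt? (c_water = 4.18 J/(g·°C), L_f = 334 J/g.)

Heat available from the water dropping to 0 °C: 606·4.18·13.2 = 33437 J.
To melt every bit of ice: 399·334 = 133266 J.
Since 33437 < 133266 J, not all the ice melts; equilibrium is at 0 °C.
m_melt = 33437 / L_f = 100.1 g.

m_melted ≈ 100 g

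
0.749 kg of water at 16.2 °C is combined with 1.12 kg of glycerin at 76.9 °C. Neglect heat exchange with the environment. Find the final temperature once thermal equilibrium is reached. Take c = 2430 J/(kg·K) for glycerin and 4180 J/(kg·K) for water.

With ΣQ=0 the equilibrium temperature is the m·c-weighted mean:
T_f = (2721.6·76.9 + 3130.8·16.2) / (2721.6 + 3130.8)
    = 260010 / 5852.4 ≈ 44.43 °C

T_f ≈ 44.4 °C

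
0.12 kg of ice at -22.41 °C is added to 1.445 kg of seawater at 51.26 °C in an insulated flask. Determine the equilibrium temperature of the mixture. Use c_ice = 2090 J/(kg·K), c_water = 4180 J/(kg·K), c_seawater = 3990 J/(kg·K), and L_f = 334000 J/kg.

T_f ≈ 39.9 °C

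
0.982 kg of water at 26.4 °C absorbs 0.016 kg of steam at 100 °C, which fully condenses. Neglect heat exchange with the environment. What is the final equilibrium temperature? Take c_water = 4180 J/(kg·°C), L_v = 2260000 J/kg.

Energy balance with sensible and latent terms:
latent heat released on condensation: 0.016·2260000 = 36160
  condensate cools 100→T: 0.016·4180·(T − 100) = 66.88(T − 100)
  original water: 4104.8(T − 26.4)
4171.6 T = 36160 + 6688 + 108366 = 151214
T ≈ 36.25 °C (< 100 °C, so full condensation is consistent).

T_f ≈ 36.2 °C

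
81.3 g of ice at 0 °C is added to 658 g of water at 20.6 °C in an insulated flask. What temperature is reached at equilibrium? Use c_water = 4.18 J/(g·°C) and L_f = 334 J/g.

Setting the total heat transfer to zero:
melt ice: 81.3·334 = 27154
  warm the meltwater: 339.83 T
  water: 2750.4(T − 20.6)
3090.3 T = 56659 − 27154 = 29505
T ≈ 9.55 °C (positive, so assuming full melt was valid).

T_f ≈ 9.5 °C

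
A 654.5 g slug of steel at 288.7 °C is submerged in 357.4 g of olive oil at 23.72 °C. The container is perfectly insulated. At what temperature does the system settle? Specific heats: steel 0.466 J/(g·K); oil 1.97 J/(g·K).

Energy conservation, ΣQ = 0:
654.5×0.466×(T − 288.7) + 357.4×1.97×(T − 23.72) = 0
305(T − 288.7) + 704.08(T − 23.72) = 0
1009.1 T = 104753
T = 104753/1009.1 ≈ 103.81 °C

T_f ≈ 103.8 °C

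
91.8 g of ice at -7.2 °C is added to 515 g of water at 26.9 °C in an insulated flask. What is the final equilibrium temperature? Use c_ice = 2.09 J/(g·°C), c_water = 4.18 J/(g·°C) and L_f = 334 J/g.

T_f ≈ 10.2 °C

Energy balance with sensible and latent terms:
warm ice to 0 °C: 91.8·2.09·(0 − (-7.2)) = 1381.4
  latent heat to melt: 91.8·334 = 30661
  meltwater 0→T: 91.8·4.18·T = 383.72 T
  water cools: 515·4.18·(T − 26.9) = 2152.7(T − 26.9)
2536.4 T = 57908 − 32043 = 25865
T ≈ 10.20 °C (positive, so assuming full melt was valid).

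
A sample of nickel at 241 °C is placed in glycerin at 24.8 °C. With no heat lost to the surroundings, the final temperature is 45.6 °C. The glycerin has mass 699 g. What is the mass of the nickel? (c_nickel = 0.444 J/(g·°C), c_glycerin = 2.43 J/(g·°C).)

|Q_nickel| = |Q_glycerin|:
m·0.444·(241 − 45.6) = 699·2.43·(45.6 − 24.8)
86.76 m = 35330  ⇒  m ≈ 407.2 g

m ≈ 407 g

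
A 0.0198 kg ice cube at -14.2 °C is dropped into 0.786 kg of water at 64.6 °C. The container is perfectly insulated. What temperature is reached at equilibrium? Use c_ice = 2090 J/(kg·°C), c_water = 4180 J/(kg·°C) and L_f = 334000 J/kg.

Taking heat into each body as positive, Σ m c ΔT = 0:
ice -14.2→0 °C: 0.0198×2090×14.2 = 587.62
  fusion: m_ice L_f = 0.0198×334000 = 6613.2
  meltwater 0→T: 0.0198×4180×T = 82.76 T
  water cools: 0.786×4180×(T − 64.6) = 3285.5(T − 64.6)
3368.2 T = 212242 − 7200.8 = 205041
T ≈ 60.87 °C. Since T > 0 °C, the all-ice-melts assumption holds.

T_f ≈ 60.9 °C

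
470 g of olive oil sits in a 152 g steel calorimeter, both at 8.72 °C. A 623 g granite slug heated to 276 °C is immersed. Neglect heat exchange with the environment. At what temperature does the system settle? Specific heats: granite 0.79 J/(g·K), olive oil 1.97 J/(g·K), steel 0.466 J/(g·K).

T_f ≈ 97.1 °C

Net heat exchanged in the isolated system is zero:
623×0.79×(T − 276) + 470×1.97×(T − 8.72) + 152×0.466×(T − 8.72) = 0
492.17(T − 276) + 925.9(T − 8.72) + 70.83(T − 8.72) = 0
1488.9 T = 144530
T = 144530/1488.9 ≈ 97.07 °C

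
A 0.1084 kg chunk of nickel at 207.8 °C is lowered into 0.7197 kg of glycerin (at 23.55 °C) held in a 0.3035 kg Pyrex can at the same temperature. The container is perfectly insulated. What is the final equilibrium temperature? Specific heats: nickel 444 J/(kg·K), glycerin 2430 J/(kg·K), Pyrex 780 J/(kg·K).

Net heat exchanged in the isolated system is zero:
0.1084*444*(T − 207.8) + 0.7197*2430*(T − 23.55) + 0.3035*780*(T − 23.55) = 0
2033.7 T = 56762
T = 56762 / 2033.7 = 27.9 °C

T_f ≈ 27.9 °C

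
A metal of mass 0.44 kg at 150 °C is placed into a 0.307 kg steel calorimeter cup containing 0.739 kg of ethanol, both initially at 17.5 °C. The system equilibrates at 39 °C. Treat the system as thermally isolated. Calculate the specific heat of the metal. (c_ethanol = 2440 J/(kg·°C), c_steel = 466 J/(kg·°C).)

Setting the total heat transfer to zero:
0.44×c×(39 − 150) + 0.739×2440×(39 − 17.5) + 0.307×466×(39 − 17.5) = 0
-48.84 c = -41844
c = -41844/-48.84 ≈ 856.8 J/(kg·°C)

c ≈ 857 J/(kg·°C)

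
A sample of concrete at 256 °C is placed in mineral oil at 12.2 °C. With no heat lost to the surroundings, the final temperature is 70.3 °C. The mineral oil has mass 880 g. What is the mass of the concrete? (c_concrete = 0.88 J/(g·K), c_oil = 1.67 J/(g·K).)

m ≈ 522 g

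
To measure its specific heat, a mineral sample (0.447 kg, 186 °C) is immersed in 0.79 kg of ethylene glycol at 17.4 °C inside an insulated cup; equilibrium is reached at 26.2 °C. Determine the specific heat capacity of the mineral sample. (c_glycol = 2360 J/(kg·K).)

c ≈ 230 J/(kg·K)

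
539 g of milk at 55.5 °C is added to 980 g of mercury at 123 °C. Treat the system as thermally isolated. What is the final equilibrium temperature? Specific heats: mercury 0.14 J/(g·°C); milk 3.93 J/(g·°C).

T_f ≈ 59.6 °C

Heat gained plus heat lost sum to zero:
980*0.14*(T − 123) + 539*3.93*(T − 55.5) = 0
(137.2 + 2118.3) T = 137.2*123 + 2118.3*55.5
T ≈ 59.61 °C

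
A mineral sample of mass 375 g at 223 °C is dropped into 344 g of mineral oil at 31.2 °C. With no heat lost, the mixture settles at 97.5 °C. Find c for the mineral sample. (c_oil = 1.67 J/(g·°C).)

c ≈ 0.809 J/(g·°C)

Setting the total heat transfer to zero:
375×c×(97.5 − 223) + 344×1.67×(97.5 − 31.2) = 0
-47062 c = -38088
c = -38088/-47062 ≈ 0.8093 J/(g·°C)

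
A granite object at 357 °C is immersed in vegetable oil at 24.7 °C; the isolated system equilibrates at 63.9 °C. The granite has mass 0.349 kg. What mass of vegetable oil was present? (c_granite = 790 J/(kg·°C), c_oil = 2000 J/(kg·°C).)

Heat gained plus heat lost sum to zero:
0.349×790×(63.9 − 357) + m×2000×(63.9 − 24.7) = 0
78400 m = 80811
m = 80811/78400 ≈ 1.031 kg

m ≈ 1.03 kg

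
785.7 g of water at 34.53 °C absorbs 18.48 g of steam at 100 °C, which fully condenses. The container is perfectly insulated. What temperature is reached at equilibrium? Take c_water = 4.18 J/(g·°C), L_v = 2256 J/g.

T_f ≈ 48.4 °C

Sum of m c ΔT and latent-heat terms is zero:
steam→water at 100 °C releases m L_v = 18.48×2256 = 41691; condensed water 100 °C→T: 77.25(T − 100); original water: 3284.2(T − 34.53)
3361.5 T = 41691 + 7724.6 + 113404 = 162820
T ≈ 48.44 °C (< 100 °C, so full condensation is consistent).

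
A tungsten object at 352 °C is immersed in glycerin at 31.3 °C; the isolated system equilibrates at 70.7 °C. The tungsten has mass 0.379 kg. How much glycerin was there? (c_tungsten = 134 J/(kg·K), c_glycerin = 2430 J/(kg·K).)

|Q_tungsten| = |Q_glycerin|:
0.379·134·(352 − 70.7) = m·2430·(70.7 − 31.3)
95742 m = 14286  ⇒  m ≈ 0.1492 kg

m ≈ 0.149 kg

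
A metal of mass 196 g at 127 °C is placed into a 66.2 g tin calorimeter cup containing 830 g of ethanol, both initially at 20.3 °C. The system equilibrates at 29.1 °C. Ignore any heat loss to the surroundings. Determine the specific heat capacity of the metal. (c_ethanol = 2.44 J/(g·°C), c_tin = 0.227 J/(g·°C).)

Conservation of energy gives ΣQ = 0:
196·c·(29.1 − 127) + 830·2.44·(29.1 − 20.3) + 66.2·0.227·(29.1 − 20.3) = 0
-19188 c = -17954
c = -17954/-19188 ≈ 0.9357 J/(g·°C)

c ≈ 0.936 J/(g·°C)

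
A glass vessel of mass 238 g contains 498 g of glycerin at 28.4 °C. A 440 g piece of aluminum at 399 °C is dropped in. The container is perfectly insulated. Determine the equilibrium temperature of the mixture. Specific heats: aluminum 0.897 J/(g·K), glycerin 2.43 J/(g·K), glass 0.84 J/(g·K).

Net heat exchanged in the isolated system is zero:
440*0.897*(T − 399) + 498*2.43*(T − 28.4) + 238*0.84*(T − 28.4) = 0
394.68(T − 399) + 1210.1(T − 28.4) + 199.92(T − 28.4) = 0
(394.68 + 1210.1 + 199.92) T = 394.68*399 + 1210.1*28.4 + 199.92*28.4
T = 197523/1804.7 ≈ 109.45 °C

T_f ≈ 109.4 °C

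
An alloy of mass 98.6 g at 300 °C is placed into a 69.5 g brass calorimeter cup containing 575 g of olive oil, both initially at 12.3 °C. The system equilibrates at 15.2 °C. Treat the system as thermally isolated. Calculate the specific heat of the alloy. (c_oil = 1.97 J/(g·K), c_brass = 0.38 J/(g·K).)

c ≈ 0.12 J/(g·K)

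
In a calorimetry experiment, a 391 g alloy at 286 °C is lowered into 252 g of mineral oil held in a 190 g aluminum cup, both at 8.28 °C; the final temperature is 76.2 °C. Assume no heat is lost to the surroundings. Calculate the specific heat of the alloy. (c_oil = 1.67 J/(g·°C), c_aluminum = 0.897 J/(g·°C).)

Net heat exchanged in the isolated system is zero:
391×c×(76.2 − 286) + 252×1.67×(76.2 − 8.28) + 190×0.897×(76.2 − 8.28) = 0
-82032 c = -40159
c = -40159/-82032 ≈ 0.4896 J/(g·°C)

c ≈ 0.49 J/(g·°C)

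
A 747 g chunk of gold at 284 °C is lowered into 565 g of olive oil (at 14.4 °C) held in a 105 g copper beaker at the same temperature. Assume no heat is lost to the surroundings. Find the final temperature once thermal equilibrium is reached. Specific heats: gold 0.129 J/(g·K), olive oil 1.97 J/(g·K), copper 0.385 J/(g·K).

T_f ≈ 35.2 °C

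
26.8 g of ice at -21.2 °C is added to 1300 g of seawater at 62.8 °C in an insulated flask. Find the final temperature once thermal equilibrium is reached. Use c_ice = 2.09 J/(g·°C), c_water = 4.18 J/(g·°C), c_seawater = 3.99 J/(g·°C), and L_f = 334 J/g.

T_f ≈ 59.6 °C

Taking heat into each body as positive, Σ m c ΔT = 0:
ice -21.2→0 °C: 26.8×2.09×21.2 = 1187.5; latent heat to melt: 26.8×334 = 8951.2; warm the meltwater: 112.02 T; seawater cools: 1300×3.99×(T − 62.8) = 5187(T − 62.8)
5299 T = 325744 − 10139 = 315605
T ≈ 59.56 °C (positive, so assuming full melt was valid).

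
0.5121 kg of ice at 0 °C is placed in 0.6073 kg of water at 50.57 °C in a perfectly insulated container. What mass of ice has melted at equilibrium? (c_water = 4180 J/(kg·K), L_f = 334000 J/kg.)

Water can give up m c ΔT = 0.6073×4180×50.57 = 128373 J before reaching 0 °C.
Fully melting the ice requires m_ice L_f = 0.5121×334000 = 171041 J.
That's not enough to melt it all — equilibrium is at 0 °C with ice remaining.
Mass melted = 128373/334000 ≈ 0.3843 kg.

m_melted ≈ 0.384 kg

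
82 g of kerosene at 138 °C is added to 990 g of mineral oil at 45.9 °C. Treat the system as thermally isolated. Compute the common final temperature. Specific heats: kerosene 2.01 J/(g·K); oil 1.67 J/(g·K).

T_f ≈ 54.2 °C

Taking heat into each body as positive, Σ m c ΔT = 0:
82*2.01*(T − 138) + 990*1.67*(T − 45.9) = 0
164.82(T − 138) + 1653.3(T − 45.9) = 0
(164.82 + 1653.3) T = 164.82*138 + 1653.3*45.9
T = 98632 / 1818.1 = 54.2 °C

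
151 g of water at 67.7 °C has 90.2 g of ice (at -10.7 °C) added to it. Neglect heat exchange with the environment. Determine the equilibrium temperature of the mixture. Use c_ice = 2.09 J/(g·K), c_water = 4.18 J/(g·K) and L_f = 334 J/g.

Taking heat into each body as positive, Σ m c ΔT = 0:
warm ice to 0 °C: 90.2·2.09·(0 − (-10.7)) = 2017.1; fusion: m_ice L_f = 90.2·334 = 30127; meltwater 0→T: 90.2·4.18·T = 377.04 T; water: 631.18(T − 67.7)
1008.2 T = 42731 − 32144 = 10587
T ≈ 10.50 °C — above 0 °C, consistent with complete melting.

T_f ≈ 10.5 °C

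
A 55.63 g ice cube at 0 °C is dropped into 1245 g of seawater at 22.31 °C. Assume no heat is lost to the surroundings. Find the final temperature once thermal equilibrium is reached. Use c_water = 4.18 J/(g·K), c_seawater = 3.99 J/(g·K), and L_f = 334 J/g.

T_f ≈ 17.7 °C

Energy balance with sensible and latent terms:
fusion: m_ice L_f = 55.63·334 = 18580
  meltwater 0→T: 55.63·4.18·T = 232.53 T
  seawater cools: 1245·3.99·(T − 22.31) = 4967.6(T − 22.31)
5200.1 T = 110826 − 18580 = 92246
T ≈ 17.74 °C. Since T > 0 °C, the all-ice-melts assumption holds.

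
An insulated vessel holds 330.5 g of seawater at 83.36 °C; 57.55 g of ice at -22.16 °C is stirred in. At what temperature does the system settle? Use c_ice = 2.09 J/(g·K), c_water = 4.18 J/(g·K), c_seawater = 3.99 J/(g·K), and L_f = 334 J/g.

Let T be the final temperature. ΣQ_i = 0:
warm ice to 0 °C: 57.55·2.09·(0 − (-22.16)) = 2665.4
  latent heat to melt: 57.55·334 = 19222
  warm the meltwater: 240.56 T
  seawater: 1318.7(T − 83.36)
1559.3 T = 109926 − 21887 = 88039
T ≈ 56.46 °C (positive, so assuming full melt was valid).

T_f ≈ 56.5 °C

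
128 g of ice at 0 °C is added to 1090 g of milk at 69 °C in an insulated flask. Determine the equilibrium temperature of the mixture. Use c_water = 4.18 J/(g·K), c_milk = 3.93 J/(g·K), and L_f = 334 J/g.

Taking heat into each body as positive, Σ m c ΔT = 0:
fusion: m_ice L_f = 128·334 = 42752; warm the meltwater: 535.04 T; milk cools: 1090·3.93·(T − 69) = 4283.7(T − 69)
4818.7 T = 295575 − 42752 = 252823
T ≈ 52.47 °C — above 0 °C, consistent with complete melting.

T_f ≈ 52.5 °C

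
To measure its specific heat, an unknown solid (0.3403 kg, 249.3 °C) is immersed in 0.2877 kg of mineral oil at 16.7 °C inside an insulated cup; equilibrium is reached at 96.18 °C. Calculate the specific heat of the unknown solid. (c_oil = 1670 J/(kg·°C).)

c ≈ 733 J/(kg·°C)

Heat lost by the unknown solid = heat gained by the oil:
0.3403·c·(249.3 − 96.18) = 0.2877·1670·(96.18 − 16.7)
52.11 c = 38187  ⇒  c ≈ 732.9 J/(kg·°C)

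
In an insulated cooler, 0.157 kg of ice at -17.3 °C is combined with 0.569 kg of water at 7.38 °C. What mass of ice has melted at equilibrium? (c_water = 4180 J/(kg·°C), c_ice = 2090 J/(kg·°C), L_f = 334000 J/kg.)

Cooling the water to 0 °C releases 0.569·4180·7.38 = 17553 J.
Warming the ice to 0 °C takes 0.157·2090·17.3 = 5676.6 J, leaving 11876 J for melting.
Melting all 0.157 kg of ice would need 0.157·334000 = 52438 J.
That's not enough to melt it all — equilibrium is at 0 °C with ice remaining.
m_melted·334000 = 11876  ⇒  m_melted ≈ 0.03556 kg.

m_melted ≈ 0.0356 kg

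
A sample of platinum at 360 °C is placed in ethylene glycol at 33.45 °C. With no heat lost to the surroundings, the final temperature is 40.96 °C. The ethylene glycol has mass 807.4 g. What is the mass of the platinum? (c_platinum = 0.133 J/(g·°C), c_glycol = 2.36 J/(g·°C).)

m ≈ 337 g

Conservation of energy gives ΣQ = 0:
m×0.133×(40.96 − 360) + 807.4×2.36×(40.96 − 33.45) = 0
-42.43 m = -14310
m = -14310/-42.43 ≈ 337.2 g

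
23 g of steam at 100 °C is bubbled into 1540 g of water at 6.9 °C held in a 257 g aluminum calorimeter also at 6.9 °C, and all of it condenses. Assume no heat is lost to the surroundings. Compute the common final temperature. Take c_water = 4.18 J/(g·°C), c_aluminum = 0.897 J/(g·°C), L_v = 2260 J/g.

T_f ≈ 15.9 °C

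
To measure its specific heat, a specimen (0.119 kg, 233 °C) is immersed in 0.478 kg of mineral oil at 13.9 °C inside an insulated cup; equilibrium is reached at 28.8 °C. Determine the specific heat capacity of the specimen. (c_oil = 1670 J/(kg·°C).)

c ≈ 489 J/(kg·°C)

Heat lost by the specimen = heat gained by the oil:
0.119·c·(233 − 28.8) = 0.478·1670·(28.8 − 13.9)
24.3 c = 11894  ⇒  c ≈ 489.5 J/(kg·°C)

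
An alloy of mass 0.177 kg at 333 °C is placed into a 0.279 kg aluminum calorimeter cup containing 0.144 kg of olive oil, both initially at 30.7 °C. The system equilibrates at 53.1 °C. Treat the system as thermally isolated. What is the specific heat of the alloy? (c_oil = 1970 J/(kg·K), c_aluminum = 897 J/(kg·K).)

c ≈ 241 J/(kg·K)

Heat gained plus heat lost sum to zero:
0.177×c×(53.1 − 333) + 0.144×1970×(53.1 − 30.7) + 0.279×897×(53.1 − 30.7) = 0
-49.54 c = -11960
c = -11960/-49.54 ≈ 241.4 J/(kg·K)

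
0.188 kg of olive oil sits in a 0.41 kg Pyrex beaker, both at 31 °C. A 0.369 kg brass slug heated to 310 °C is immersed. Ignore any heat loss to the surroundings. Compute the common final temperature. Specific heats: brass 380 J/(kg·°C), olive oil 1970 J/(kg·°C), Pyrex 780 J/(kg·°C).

T_f ≈ 78.1 °C

Setting the total heat transfer to zero:
0.369*380*(T − 310) + 0.188*1970*(T − 31) + 0.41*780*(T − 31) = 0
140.22(T − 310) + 370.36(T − 31) + 319.8(T − 31) = 0
830.38 T = 64863
T = 64863 / 830.38 = 78.1 °C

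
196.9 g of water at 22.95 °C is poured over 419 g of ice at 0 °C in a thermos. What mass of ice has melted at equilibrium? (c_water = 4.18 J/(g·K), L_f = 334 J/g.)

m_melted ≈ 56.6 g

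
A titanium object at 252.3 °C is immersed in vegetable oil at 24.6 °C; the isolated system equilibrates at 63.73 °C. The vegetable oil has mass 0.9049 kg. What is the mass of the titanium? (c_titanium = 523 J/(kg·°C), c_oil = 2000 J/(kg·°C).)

m ≈ 0.718 kg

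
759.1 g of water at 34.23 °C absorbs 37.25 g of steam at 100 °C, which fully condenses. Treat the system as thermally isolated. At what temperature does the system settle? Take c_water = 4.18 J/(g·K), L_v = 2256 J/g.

T_f ≈ 62.6 °C

Let T be the final temperature. ΣQ_i = 0:
condense steam: −37.25·2256 = −84036
  condensed water 100 °C→T: 155.7(T − 100)
  water warms: 759.1·4.18·(T − 34.23) = 3173(T − 34.23)
3328.7 T = 84036 + 15570 + 108613 = 208220
T ≈ 62.55 °C — below 100 °C, confirming all the steam condensed.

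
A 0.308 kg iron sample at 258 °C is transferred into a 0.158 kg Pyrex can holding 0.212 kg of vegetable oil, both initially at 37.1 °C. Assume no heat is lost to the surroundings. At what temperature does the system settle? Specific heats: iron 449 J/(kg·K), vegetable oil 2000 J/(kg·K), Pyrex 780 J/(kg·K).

T_f ≈ 81.7 °C

Net heat exchanged in the isolated system is zero:
0.308*449*(T − 258) + 0.212*2000*(T − 37.1) + 0.158*780*(T − 37.1) = 0
685.53 T = 55982
T = 55982/685.53 ≈ 81.66 °C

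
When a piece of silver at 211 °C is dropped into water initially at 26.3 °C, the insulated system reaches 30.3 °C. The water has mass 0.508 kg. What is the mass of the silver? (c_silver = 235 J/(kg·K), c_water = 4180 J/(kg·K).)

m ≈ 0.2 kg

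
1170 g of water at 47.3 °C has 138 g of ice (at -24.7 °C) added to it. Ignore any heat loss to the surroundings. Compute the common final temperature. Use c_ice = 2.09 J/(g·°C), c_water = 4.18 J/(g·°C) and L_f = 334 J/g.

T_f ≈ 32.6 °C

Net heat exchanged in the isolated system is zero:
ice -24.7→0 °C: 138×2.09×24.7 = 7124; melt ice: 138×334 = 46092; warm the meltwater: 576.84 T; water: 4890.6(T − 47.3)
5467.4 T = 231325 − 53216 = 178109
T ≈ 32.58 °C — above 0 °C, consistent with complete melting.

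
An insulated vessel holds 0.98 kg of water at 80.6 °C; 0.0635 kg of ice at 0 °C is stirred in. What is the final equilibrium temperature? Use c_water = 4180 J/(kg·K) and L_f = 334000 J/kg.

Heat gained plus heat lost sum to zero:
melt ice: 0.0635·334000 = 21209; meltwater 0→T: 0.0635·4180·T = 265.43 T; water: 4096.4(T − 80.6)
4361.8 T = 330170 − 21209 = 308961
T ≈ 70.83 °C — above 0 °C, consistent with complete melting.

T_f ≈ 70.8 °C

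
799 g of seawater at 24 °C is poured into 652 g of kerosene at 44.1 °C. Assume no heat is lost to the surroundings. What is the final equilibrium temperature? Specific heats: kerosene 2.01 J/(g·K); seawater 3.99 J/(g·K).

T_f is the heat-capacity-weighted average of the initial temperatures:
T_f = (1310.5×44.1 + 3188×24) / (1310.5 + 3188)
    = 134306 / 4498.5 ≈ 29.86 °C

T_f ≈ 29.9 °C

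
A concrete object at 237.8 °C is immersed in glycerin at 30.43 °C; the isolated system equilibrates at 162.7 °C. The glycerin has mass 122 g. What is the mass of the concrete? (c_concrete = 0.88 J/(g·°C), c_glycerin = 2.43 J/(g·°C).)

m ≈ 593 g

|Q_concrete| = |Q_glycerin|:
m·0.88·(237.8 − 162.7) = 122·2.43·(162.7 − 30.43)
66.09 m = 39213  ⇒  m ≈ 593.3 g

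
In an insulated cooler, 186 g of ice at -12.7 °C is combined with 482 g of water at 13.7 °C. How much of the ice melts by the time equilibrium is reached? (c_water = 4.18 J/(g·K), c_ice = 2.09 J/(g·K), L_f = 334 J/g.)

m_melted ≈ 67.9 g

Water can give up m c ΔT = 482·4.18·13.7 = 27602 J before reaching 0 °C.
Warming the ice to 0 °C takes 186·2.09·12.7 = 4937 J, leaving 22665 J for melting.
Melting all 186 g of ice would need 186·334 = 62124 J.
Since 22665 < 62124 J, not all the ice melts; equilibrium is at 0 °C.
m_melt = 22665 / L_f = 67.86 g.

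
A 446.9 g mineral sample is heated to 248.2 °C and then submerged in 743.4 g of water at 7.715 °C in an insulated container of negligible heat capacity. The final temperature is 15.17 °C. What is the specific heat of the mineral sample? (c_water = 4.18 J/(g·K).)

Conservation of energy gives ΣQ = 0:
446.9·c·(15.17 − 248.2) + 743.4·4.18·(15.17 − 7.715) = 0
-104141 c = -23166
c = -23166/-104141 ≈ 0.2224 J/(g·K)

c ≈ 0.222 J/(g·K)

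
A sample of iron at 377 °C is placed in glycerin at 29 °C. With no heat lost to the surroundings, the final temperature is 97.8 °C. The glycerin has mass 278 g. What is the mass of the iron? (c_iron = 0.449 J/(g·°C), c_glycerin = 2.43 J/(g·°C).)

Heat lost by the iron = heat gained by the glycerin:
m·0.449·(377 − 97.8) = 278·2.43·(97.8 − 29)
125.36 m = 46477  ⇒  m ≈ 370.7 g

m ≈ 371 g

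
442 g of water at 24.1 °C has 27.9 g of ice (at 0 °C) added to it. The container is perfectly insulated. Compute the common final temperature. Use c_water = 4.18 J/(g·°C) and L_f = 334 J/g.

T_f ≈ 17.9 °C

Taking heat into each body as positive, Σ m c ΔT = 0:
melt ice: 27.9×334 = 9318.6; meltwater 0→T: 27.9×4.18×T = 116.62 T; water cools: 442×4.18×(T − 24.1) = 1847.6(T − 24.1)
1964.2 T = 44526 − 9318.6 = 35208
T ≈ 17.92 °C — above 0 °C, consistent with complete melting.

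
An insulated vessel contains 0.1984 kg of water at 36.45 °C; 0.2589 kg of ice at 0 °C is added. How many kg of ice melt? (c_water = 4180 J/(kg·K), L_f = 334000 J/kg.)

Water can give up m c ΔT = 0.1984×4180×36.45 = 30228 J before reaching 0 °C.
Fully melting the ice requires m_ice L_f = 0.2589×334000 = 86473 J.
Since 30228 < 86473 J, not all the ice melts; equilibrium is at 0 °C.
m_melted×334000 = 30228  ⇒  m_melted ≈ 0.0905 kg.

m_melted ≈ 0.0905 kg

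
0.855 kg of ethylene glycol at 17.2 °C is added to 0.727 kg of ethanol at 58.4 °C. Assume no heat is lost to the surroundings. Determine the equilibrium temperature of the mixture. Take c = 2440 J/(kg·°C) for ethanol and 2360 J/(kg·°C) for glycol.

T_f = Σ m_i c_i T_i / Σ m_i c_i:
T_f = (1773.9·58.4 + 2017.8·17.2) / (1773.9 + 2017.8)
    = 138301 / 3791.7 ≈ 36.47 °C

T_f ≈ 36.5 °C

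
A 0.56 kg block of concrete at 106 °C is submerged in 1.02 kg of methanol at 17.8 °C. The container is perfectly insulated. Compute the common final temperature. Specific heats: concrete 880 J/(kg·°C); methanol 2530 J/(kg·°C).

Net heat exchanged in the isolated system is zero:
0.56×880×(T − 106) + 1.02×2530×(T − 17.8) = 0
3073.4 T = 98171
T = 98171 / 3073.4 = 31.9 °C

T_f ≈ 31.9 °C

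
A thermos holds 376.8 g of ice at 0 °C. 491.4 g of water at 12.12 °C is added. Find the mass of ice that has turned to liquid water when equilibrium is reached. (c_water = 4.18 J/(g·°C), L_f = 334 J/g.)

Water can give up m c ΔT = 491.4·4.18·12.12 = 24895 J before reaching 0 °C.
Melting all 376.8 g of ice would need 376.8·334 = 125851 J.
That's not enough to melt it all — equilibrium is at 0 °C with ice remaining.
m_melted·334 = 24895  ⇒  m_melted ≈ 74.54 g.

m_melted ≈ 74.5 g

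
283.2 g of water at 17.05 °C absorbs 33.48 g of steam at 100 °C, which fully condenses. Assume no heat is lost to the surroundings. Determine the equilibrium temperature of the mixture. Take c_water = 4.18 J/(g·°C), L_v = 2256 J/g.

Energy balance with sensible and latent terms:
condense steam: −33.48·2256 = −75531; condensate cools 100→T: 33.48·4.18·(T − 100) = 139.95(T − 100); water warms: 283.2·4.18·(T − 17.05) = 1183.8(T − 17.05)
1323.7 T = 75531 + 13995 + 20183 = 109709
T ≈ 82.88 °C, under the boiling point, so the assumption holds.

T_f ≈ 82.9 °C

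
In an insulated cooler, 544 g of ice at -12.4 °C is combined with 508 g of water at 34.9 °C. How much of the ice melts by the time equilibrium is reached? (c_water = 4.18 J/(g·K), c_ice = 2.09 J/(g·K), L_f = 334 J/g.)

Heat available from the water dropping to 0 °C: 508·4.18·34.9 = 74108 J.
Warming the ice to 0 °C takes 544·2.09·12.4 = 14098 J, leaving 60010 J for melting.
To melt every bit of ice: 544·334 = 181696 J.
60010 J < 181696 J, so only part of the ice melts and the system sits at 0 °C.
m_melted·334 = 60010  ⇒  m_melted ≈ 179.7 g.

m_melted ≈ 180 g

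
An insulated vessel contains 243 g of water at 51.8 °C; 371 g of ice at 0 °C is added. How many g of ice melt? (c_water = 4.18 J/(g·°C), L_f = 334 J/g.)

m_melted ≈ 158 g

Heat available from the water dropping to 0 °C: 243×4.18×51.8 = 52615 J.
Melting all 371 g of ice would need 371×334 = 123914 J.
Since 52615 < 123914 J, not all the ice melts; equilibrium is at 0 °C.
Mass melted = 52615/334 ≈ 157.5 g.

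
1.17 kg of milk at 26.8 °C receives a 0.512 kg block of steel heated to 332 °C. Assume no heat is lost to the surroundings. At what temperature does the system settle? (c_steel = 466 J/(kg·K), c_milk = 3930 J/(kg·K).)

T_f ≈ 41.9 °C

Set heat shed by the hot body equal to heat absorbed by the cold body:
0.512*466*(332 − T) = 1.17*3930*(T − 26.8)
238.59(332 − T) = 4598.1(T − 26.8)
4836.7 T = 202442  ⇒  T ≈ 41.86 °C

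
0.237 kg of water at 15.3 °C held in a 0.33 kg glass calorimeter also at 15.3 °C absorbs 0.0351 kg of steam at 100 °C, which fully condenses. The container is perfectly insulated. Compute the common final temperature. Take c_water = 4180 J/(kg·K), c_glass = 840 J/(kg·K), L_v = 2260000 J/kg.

Energy conservation, ΣQ = 0:
steam→water at 100 °C releases m L_v = 0.0351×2260000 = 79326; condensate cools 100→T: 0.0351×4180×(T − 100) = 146.72(T − 100); original water: 990.66(T − 15.3); cup: 277.2(T − 15.3)
1414.6 T = 79326 + 14672 + 19398 = 113396
T ≈ 80.16 °C, under the boiling point, so the assumption holds.

T_f ≈ 80.2 °C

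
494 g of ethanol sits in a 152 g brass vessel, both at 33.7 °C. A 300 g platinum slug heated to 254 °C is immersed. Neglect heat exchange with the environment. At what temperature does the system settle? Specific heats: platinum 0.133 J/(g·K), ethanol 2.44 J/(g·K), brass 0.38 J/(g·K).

T_f ≈ 40.4 °C

Setting the total heat transfer to zero:
300*0.133*(T − 254) + 494*2.44*(T − 33.7) + 152*0.38*(T − 33.7) = 0
39.9(T − 254) + 1205.4(T − 33.7) + 57.76(T − 33.7) = 0
1303 T = 52702
T = 52702/1303 ≈ 40.45 °C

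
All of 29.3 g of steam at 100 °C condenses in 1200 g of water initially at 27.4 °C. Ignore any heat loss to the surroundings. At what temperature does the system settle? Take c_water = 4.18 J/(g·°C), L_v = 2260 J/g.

Heat gained plus heat lost sum to zero:
condense steam: −29.3×2260 = −66218
  condensate cools 100→T: 29.3×4.18×(T − 100) = 122.47(T − 100)
  original water: 5016(T − 27.4)
5138.5 T = 66218 + 12247 + 137438 = 215904
T ≈ 42.02 °C — below 100 °C, confirming all the steam condensed.

T_f ≈ 42.0 °C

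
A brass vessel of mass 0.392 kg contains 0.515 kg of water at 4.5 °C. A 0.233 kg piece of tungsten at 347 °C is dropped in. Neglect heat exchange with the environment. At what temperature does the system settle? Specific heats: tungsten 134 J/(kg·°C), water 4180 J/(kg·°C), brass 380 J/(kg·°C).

Taking heat into each body as positive, Σ m c ΔT = 0:
0.233×134×(T − 347) + 0.515×4180×(T − 4.5) + 0.392×380×(T − 4.5) = 0
31.22(T − 347) + 2152.7(T − 4.5) + 148.96(T − 4.5) = 0
2332.9 T = 21192
T ≈ 9.08 °C

T_f ≈ 9.1 °C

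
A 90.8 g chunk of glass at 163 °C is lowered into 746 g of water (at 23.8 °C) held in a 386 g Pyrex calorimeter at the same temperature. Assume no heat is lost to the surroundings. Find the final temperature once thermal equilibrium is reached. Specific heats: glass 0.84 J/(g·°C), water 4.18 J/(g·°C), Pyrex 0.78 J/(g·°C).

T_f ≈ 26.8 °C

Energy conservation, ΣQ = 0:
90.8×0.84×(T − 163) + 746×4.18×(T − 23.8) + 386×0.78×(T − 23.8) = 0
76.27(T − 163) + 3118.3(T − 23.8) + 301.08(T − 23.8) = 0
(76.27 + 3118.3 + 301.08) T = 76.27×163 + 3118.3×23.8 + 301.08×23.8
T = 93813 / 3495.6 = 26.8 °C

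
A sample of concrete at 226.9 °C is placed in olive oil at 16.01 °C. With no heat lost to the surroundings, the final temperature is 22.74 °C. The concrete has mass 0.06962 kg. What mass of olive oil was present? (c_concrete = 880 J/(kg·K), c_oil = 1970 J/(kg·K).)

m ≈ 0.943 kg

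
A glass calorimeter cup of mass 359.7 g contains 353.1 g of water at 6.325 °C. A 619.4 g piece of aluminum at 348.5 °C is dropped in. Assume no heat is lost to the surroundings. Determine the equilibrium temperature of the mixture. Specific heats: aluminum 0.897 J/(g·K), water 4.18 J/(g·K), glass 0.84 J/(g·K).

Conservation of energy gives ΣQ = 0:
619.4×0.897×(T − 348.5) + 353.1×4.18×(T − 6.325) + 359.7×0.84×(T − 6.325) = 0
555.6(T − 348.5) + 1476(T − 6.325) + 302.15(T − 6.325) = 0
2333.7 T = 204874
T ≈ 87.79 °C

T_f ≈ 87.8 °C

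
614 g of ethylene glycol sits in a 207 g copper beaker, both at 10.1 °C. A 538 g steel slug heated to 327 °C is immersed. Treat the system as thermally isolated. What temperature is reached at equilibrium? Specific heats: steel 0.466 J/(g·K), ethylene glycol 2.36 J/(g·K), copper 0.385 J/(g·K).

Net heat exchanged in the isolated system is zero:
538*0.466*(T − 327) + 614*2.36*(T − 10.1) + 207*0.385*(T − 10.1) = 0
1779.4 T = 97422
T = 97422/1779.4 ≈ 54.75 °C

T_f ≈ 54.7 °C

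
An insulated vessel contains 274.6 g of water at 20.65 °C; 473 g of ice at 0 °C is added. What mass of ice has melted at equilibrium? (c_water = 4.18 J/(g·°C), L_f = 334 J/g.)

Heat available from the water dropping to 0 °C: 274.6·4.18·20.65 = 23703 J.
Fully melting the ice requires m_ice L_f = 473·334 = 157982 J.
23703 J < 157982 J, so only part of the ice melts and the system sits at 0 °C.
m_melt = 23703 / L_f = 70.97 g.

m_melted ≈ 71 g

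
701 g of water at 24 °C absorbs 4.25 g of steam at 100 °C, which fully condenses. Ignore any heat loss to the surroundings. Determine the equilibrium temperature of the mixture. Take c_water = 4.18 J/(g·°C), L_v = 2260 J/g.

T_f ≈ 27.7 °C

Heat gained plus heat lost sum to zero:
latent heat released on condensation: 4.25×2260 = 9605
  condensate cools 100→T: 4.25×4.18×(T − 100) = 17.77(T − 100)
  original water: 2930.2(T − 24)
2947.9 T = 9605 + 1776.5 + 70324 = 81706
T ≈ 27.72 °C — below 100 °C, confirming all the steam condensed.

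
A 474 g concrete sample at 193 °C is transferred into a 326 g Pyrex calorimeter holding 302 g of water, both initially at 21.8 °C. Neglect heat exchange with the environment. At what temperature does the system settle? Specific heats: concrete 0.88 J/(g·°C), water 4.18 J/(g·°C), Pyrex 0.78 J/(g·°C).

T_f ≈ 58.7 °C

Setting the total heat transfer to zero:
474*0.88*(T − 193) + 302*4.18*(T − 21.8) + 326*0.78*(T − 21.8) = 0
(417.12 + 1262.4 + 254.28) T = 417.12*193 + 1262.4*21.8 + 254.28*21.8
T ≈ 58.73 °C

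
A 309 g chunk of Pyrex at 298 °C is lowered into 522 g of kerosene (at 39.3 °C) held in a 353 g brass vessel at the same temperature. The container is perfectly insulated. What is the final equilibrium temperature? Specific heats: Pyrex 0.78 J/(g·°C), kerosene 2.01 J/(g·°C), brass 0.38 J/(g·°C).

T_f ≈ 83.1 °C

T_f is the heat-capacity-weighted average of the initial temperatures:
T_f = (241.02*298 + 1049.2*39.3 + 134.14*39.3) / (241.02 + 1049.2 + 134.14)
    = 118330 / 1424.4 ≈ 83.07 °C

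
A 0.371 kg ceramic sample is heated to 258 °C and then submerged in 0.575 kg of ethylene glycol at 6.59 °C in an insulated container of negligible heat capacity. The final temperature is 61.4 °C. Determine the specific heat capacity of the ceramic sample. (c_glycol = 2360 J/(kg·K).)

Net heat exchanged in the isolated system is zero:
0.371·c·(61.4 − 258) + 0.575·2360·(61.4 − 6.59) = 0
-72.94 c = -74377
c = -74377/-72.94 ≈ 1020 J/(kg·K)

c ≈ 1020 J/(kg·K)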